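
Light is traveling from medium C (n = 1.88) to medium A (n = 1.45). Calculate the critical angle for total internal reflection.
θc = arcsin(n₂/n₁) = 50.47°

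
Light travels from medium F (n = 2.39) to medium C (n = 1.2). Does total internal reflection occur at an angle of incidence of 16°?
θc = arcsin(n₂/n₁) = 30.14°; 16° < θc, so no — the ray refracts.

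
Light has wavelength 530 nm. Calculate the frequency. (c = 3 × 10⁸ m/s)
f = c/λ = 5.660 × 10¹⁴ Hz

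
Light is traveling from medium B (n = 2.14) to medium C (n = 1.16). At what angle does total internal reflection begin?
θc = arcsin(n₂/n₁) = 32.82°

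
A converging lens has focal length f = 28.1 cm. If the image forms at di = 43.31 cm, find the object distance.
1/do = 1/f − 1/di → do = 80.01 cm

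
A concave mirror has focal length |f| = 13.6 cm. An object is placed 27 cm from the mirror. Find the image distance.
f = +13.6 cm (concave); 1/di = 1/f − 1/do → di = 27.4 cm (real image, in front of mirror)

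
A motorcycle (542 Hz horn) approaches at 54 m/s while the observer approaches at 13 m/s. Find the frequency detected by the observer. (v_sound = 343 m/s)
f_obs = f·(v + v_o)/(v − v_s) = 667.7 Hz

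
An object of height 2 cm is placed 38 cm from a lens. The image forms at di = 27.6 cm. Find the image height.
hi = (-di/do) × ho = -1.453 cm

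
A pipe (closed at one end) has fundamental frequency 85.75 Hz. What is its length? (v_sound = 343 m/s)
L = v/(4f₁) = 1 m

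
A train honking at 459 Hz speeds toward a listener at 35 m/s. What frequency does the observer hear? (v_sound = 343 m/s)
f_obs = f·v/(v − v_s) = 511.2 Hz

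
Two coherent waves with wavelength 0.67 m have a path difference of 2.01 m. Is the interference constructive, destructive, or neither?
constructive — path difference = 3λ, a whole number of wavelengths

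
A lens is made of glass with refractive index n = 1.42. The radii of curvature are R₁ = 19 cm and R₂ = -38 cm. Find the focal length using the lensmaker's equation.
1/f = (n − 1)(1/R₁ − 1/R₂) → f = 30.16 cm (converging lens)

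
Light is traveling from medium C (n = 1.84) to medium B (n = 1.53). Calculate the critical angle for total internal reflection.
θc = arcsin(n₂/n₁) = 56.26°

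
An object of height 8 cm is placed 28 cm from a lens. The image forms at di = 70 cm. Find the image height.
hi = (-di/do) × ho = -20 cm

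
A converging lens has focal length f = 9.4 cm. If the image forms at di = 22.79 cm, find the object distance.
1/do = 1/f − 1/di → do = 16 cm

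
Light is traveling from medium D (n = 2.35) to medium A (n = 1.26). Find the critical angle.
θc = arcsin(n₂/n₁) = 32.42°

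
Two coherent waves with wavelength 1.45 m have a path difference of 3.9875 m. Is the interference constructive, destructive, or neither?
neither (partial) — path difference = 2.75λ, neither a whole number of wavelengths nor an odd multiple of λ/2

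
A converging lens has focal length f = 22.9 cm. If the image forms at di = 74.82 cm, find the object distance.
1/do = 1/f − 1/di → do = 33 cm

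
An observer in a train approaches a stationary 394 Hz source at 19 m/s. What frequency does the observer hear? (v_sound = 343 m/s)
f_obs = f·(v + v_o)/v = 415.8 Hz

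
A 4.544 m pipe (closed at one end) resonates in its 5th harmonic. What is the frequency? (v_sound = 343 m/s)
fₙ = nv/(4L) = 94.36 Hz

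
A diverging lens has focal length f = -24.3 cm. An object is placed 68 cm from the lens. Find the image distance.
1/di = 1/f − 1/do → di = -17.9 cm (virtual image)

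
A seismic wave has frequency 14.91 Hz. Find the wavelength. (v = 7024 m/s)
λ = v/f = 471.1 m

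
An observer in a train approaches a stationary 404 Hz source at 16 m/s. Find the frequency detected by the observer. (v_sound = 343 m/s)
f_obs = f·(v + v_o)/v = 422.8 Hz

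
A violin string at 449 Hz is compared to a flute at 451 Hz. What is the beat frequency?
2 Hz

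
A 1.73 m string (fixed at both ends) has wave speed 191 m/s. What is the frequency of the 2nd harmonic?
fₙ = nv/(2L) = 110.4 Hz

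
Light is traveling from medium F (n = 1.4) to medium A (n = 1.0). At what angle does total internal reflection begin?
θc = arcsin(n₂/n₁) = 45.58°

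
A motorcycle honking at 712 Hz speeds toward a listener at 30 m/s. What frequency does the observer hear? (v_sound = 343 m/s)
f_obs = f·v/(v − v_s) = 780.2 Hz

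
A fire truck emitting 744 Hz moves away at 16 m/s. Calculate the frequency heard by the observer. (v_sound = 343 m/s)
f_obs = f·v/(v + v_s) = 710.8 Hz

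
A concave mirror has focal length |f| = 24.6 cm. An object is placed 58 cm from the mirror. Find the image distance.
f = +24.6 cm (concave); 1/di = 1/f − 1/do → di = 42.72 cm (real image, in front of mirror)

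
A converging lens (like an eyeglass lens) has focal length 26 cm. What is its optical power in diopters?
P = 1/f = 3.846 D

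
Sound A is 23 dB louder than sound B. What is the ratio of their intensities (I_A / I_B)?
I_A/I_B = 10^(Δβ/10) = 199.5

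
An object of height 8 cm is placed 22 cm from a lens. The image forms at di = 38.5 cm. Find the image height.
hi = (-di/do) × ho = -14 cm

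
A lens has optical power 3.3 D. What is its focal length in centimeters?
f = 1/P = 30.3 cm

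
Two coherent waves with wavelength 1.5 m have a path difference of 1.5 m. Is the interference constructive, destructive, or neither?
constructive — path difference = 1λ, a whole number of wavelengths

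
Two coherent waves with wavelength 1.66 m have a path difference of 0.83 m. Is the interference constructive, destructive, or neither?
destructive — path difference = 0.5λ, an odd multiple of λ/2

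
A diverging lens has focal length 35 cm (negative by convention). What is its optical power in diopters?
P = 1/f = -2.857 D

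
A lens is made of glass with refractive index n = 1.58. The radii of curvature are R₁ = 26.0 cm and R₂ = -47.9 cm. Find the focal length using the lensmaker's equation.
1/f = (n − 1)(1/R₁ − 1/R₂) → f = 29.06 cm (converging lens)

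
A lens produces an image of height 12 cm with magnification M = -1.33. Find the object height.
ho = |hi|/|M| = 9.023 cm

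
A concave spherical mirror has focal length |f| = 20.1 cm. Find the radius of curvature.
R = 2|f| = 40.2 cm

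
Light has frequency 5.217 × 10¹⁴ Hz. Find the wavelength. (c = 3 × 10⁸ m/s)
λ = c/f = 575 nm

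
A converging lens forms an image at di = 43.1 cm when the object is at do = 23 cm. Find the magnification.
M = −di/do = -1.874 (inverted image)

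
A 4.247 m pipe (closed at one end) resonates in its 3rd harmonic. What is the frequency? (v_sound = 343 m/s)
fₙ = nv/(4L) = 60.57 Hz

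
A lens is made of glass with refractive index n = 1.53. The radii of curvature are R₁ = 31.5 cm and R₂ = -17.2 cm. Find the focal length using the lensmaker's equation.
1/f = (n − 1)(1/R₁ − 1/R₂) → f = 20.99 cm (converging lens)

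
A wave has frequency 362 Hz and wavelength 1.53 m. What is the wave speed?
v = fλ = 553.9 m/s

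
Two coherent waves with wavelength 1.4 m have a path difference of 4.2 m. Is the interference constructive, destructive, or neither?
constructive — path difference = 3λ, a whole number of wavelengths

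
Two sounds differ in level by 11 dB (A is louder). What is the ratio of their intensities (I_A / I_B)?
I_A/I_B = 10^(Δβ/10) = 12.59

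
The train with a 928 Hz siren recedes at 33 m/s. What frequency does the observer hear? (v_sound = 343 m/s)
f_obs = f·v/(v + v_s) = 846.6 Hz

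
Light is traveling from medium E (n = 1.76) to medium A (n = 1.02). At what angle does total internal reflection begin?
θc = arcsin(n₂/n₁) = 35.42°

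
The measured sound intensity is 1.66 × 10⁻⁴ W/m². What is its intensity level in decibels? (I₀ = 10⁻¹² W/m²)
β = 10·log₁₀(I/I₀) = 82.2 dB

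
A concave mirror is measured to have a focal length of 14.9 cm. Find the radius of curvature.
R = 2|f| = 29.8 cm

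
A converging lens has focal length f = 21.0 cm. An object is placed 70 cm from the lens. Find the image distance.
1/di = 1/f − 1/do → di = 30 cm (real image)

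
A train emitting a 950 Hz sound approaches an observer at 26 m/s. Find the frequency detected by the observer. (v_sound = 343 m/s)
f_obs = f·v/(v − v_s) = 1028 Hz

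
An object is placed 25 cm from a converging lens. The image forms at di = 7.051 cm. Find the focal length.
1/f = 1/do + 1/di → f = 5.5 cm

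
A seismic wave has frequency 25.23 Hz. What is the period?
T = 1/f = 0.03964 s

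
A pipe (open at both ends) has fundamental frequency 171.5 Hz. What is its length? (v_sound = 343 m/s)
L = v/(2f₁) = 1 m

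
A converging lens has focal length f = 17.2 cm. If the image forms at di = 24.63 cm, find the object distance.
1/do = 1/f − 1/di → do = 57.02 cm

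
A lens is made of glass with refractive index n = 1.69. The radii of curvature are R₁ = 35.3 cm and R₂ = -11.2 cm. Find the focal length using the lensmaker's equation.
1/f = (n − 1)(1/R₁ − 1/R₂) → f = 12.32 cm (converging lens)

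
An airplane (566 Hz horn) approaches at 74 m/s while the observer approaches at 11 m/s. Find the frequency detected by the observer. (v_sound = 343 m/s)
f_obs = f·(v + v_o)/(v − v_s) = 744.8 Hz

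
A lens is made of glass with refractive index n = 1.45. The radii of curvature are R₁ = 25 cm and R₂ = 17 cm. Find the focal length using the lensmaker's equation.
1/f = (n − 1)(1/R₁ − 1/R₂) → f = -118.1 cm (diverging lens)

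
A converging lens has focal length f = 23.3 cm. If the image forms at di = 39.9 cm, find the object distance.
1/do = 1/f − 1/di → do = 56 cm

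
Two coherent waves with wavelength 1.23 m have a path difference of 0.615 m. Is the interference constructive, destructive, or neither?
destructive — path difference = 0.5λ, an odd multiple of λ/2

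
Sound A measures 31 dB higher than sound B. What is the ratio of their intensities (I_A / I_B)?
I_A/I_B = 10^(Δβ/10) = 1259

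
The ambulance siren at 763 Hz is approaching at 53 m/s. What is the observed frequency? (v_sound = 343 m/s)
f_obs = f·v/(v − v_s) = 902.4 Hz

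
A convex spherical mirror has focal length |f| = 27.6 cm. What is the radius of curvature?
R = 2|f| = 55.2 cm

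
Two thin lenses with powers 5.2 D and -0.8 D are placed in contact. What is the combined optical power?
P_total = P₁ + P₂ = 4.4 D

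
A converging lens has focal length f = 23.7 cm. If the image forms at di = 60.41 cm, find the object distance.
1/do = 1/f − 1/di → do = 39 cm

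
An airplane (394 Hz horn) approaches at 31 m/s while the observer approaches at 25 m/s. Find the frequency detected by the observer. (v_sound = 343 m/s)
f_obs = f·(v + v_o)/(v − v_s) = 464.7 Hz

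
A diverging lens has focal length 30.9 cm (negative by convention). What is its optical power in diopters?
P = 1/f = -3.236 D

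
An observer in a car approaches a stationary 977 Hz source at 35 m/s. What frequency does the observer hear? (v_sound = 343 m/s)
f_obs = f·(v + v_o)/v = 1077 Hz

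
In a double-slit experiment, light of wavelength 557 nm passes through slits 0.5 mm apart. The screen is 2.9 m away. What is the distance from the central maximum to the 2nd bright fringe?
y = mλL/d = 6.461 mm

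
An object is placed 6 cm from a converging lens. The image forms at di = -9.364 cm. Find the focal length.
1/f = 1/do + 1/di → f = 16.7 cm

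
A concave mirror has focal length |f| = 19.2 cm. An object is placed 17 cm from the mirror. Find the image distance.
f = +19.2 cm (concave); 1/di = 1/f − 1/do → di = -148.4 cm (virtual image, behind mirror)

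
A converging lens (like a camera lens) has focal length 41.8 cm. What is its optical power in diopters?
P = 1/f = 2.392 D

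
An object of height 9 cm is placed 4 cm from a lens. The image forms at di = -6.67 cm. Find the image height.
hi = (-di/do) × ho = 15.01 cm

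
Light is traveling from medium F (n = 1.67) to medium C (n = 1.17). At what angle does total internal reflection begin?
θc = arcsin(n₂/n₁) = 44.48°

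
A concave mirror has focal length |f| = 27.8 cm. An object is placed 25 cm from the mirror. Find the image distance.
f = +27.8 cm (concave); 1/di = 1/f − 1/do → di = -248.2 cm (virtual image, behind mirror)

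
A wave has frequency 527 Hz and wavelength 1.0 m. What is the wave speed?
v = fλ = 527 m/s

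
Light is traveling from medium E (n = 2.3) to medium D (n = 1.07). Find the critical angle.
θc = arcsin(n₂/n₁) = 27.72°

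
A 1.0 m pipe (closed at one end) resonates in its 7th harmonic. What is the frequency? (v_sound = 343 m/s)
fₙ = nv/(4L) = 600.2 Hz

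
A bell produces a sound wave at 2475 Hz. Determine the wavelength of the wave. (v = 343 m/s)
λ = v/f = 0.1386 m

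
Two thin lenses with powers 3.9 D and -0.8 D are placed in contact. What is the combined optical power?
P_total = P₁ + P₂ = 3.1 D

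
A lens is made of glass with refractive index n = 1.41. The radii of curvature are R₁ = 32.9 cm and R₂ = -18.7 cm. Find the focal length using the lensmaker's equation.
1/f = (n − 1)(1/R₁ − 1/R₂) → f = 29.08 cm (converging lens)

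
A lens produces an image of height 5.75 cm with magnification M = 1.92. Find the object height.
ho = |hi|/|M| = 2.995 cm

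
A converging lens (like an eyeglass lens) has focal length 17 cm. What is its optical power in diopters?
P = 1/f = 5.882 D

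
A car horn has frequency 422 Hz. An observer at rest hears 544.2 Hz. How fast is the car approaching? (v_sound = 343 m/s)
v_s = v·(1 − f/f_obs) = 77.02 m/s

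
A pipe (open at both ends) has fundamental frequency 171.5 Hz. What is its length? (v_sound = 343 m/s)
L = v/(2f₁) = 1 m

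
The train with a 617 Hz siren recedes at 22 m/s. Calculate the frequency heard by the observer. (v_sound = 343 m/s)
f_obs = f·v/(v + v_s) = 579.8 Hz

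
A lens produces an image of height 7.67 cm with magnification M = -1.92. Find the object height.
ho = |hi|/|M| = 3.995 cm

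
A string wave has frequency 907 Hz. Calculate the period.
T = 1/f = 0.001103 s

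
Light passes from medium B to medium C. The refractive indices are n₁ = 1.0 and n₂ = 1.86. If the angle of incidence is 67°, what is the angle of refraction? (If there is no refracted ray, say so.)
sin θ₂ = (n₁/n₂)·sin θ₁ = 0.4949 → θ₂ = 29.66°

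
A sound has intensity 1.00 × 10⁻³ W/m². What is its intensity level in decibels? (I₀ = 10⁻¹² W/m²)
β = 10·log₁₀(I/I₀) = 90 dB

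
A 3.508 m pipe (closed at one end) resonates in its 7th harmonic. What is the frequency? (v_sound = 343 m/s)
fₙ = nv/(4L) = 171.1 Hz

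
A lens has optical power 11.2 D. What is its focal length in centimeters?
f = 1/P = 8.929 cm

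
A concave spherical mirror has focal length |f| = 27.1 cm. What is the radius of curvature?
R = 2|f| = 54.2 cm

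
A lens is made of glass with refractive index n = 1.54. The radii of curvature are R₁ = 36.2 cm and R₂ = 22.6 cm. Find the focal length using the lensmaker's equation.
1/f = (n − 1)(1/R₁ − 1/R₂) → f = -111.4 cm (diverging lens)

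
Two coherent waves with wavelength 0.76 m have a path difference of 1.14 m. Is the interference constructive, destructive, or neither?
destructive — path difference = 1.5λ, an odd multiple of λ/2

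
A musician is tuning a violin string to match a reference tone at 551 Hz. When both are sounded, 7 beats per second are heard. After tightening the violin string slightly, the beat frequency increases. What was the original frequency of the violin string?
558 Hz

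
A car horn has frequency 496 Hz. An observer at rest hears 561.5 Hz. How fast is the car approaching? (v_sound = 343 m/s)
v_s = v·(1 − f/f_obs) = 40.01 m/s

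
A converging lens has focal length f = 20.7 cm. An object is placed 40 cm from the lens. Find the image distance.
1/di = 1/f − 1/do → di = 42.9 cm (real image)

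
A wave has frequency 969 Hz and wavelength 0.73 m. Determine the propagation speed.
v = fλ = 707.4 m/s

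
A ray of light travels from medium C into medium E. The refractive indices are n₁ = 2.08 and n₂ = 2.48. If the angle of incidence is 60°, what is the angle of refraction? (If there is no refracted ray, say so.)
sin θ₂ = (n₁/n₂)·sin θ₁ = 0.7263 → θ₂ = 46.58°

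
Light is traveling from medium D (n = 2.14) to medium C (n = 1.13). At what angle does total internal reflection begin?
θc = arcsin(n₂/n₁) = 31.87°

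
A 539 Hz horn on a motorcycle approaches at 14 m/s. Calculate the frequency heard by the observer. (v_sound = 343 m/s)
f_obs = f·v/(v − v_s) = 561.9 Hz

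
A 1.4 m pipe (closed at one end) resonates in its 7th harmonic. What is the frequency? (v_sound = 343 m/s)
fₙ = nv/(4L) = 428.8 Hz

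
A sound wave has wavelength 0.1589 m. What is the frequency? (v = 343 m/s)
f = v/λ = 2159 Hz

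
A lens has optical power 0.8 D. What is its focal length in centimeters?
f = 1/P = 125 cm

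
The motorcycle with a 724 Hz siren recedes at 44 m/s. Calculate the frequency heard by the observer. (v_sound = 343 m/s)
f_obs = f·v/(v + v_s) = 641.7 Hz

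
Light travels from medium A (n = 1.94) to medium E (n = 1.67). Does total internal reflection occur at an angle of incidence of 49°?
θc = arcsin(n₂/n₁) = 59.41°; 49° < θc, so no — the ray refracts.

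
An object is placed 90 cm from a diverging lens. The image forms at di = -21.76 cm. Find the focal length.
1/f = 1/do + 1/di → f = -28.7 cm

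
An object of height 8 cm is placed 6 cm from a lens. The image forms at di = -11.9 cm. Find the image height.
hi = (-di/do) × ho = 15.87 cm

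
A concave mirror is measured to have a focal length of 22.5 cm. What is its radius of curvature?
R = 2|f| = 45 cm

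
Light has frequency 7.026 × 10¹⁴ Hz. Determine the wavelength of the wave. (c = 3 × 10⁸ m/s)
λ = c/f = 427 nm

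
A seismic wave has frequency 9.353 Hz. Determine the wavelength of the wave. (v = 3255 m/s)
λ = v/f = 348 m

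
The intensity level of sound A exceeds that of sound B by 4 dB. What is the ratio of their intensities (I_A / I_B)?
I_A/I_B = 10^(Δβ/10) = 2.512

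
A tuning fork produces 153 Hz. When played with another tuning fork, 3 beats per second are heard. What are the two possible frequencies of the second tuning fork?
f₂ = 153 ± 3 Hz → 156 Hz or 150 Hz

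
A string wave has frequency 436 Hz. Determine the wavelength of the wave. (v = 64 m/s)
λ = v/f = 0.1468 m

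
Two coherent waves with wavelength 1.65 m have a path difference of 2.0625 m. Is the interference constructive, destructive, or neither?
neither (partial) — path difference = 1.25λ, neither a whole number of wavelengths nor an odd multiple of λ/2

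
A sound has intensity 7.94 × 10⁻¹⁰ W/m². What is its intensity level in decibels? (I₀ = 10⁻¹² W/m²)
β = 10·log₁₀(I/I₀) = 29 dB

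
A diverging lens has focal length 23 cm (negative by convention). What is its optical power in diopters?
P = 1/f = -4.348 D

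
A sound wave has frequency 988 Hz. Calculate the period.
T = 1/f = 0.001012 s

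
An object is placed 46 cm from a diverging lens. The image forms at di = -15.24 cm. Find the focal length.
1/f = 1/do + 1/di → f = -22.79 cm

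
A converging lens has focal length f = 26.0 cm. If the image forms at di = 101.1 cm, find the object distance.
1/do = 1/f − 1/di → do = 35 cm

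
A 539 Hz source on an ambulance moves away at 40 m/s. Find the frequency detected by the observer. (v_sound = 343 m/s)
f_obs = f·v/(v + v_s) = 482.7 Hz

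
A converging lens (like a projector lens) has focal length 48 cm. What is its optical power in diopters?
P = 1/f = 2.083 D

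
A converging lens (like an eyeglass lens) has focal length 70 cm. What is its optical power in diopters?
P = 1/f = 1.429 D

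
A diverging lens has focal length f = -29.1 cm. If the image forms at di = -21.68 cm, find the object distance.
1/do = 1/f − 1/di → do = 85.03 cm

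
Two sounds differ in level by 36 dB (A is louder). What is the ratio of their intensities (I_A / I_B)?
I_A/I_B = 10^(Δβ/10) = 3981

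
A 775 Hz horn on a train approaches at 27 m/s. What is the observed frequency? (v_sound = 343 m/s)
f_obs = f·v/(v − v_s) = 841.2 Hz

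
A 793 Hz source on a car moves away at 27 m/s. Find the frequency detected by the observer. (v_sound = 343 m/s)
f_obs = f·v/(v + v_s) = 735.1 Hz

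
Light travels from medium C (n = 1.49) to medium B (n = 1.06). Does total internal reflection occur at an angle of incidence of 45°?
θc = arcsin(n₂/n₁) = 45.35°; 45° < θc, so no — the ray refracts.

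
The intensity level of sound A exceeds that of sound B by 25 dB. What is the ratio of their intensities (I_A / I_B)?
I_A/I_B = 10^(Δβ/10) = 316.2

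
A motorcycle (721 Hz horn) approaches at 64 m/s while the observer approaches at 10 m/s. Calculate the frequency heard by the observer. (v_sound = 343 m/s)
f_obs = f·(v + v_o)/(v − v_s) = 912.2 Hz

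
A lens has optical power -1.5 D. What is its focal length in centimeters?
f = 1/P = -66.67 cm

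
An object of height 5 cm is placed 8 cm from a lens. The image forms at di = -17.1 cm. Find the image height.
hi = (-di/do) × ho = 10.69 cm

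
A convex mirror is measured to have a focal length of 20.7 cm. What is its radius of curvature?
R = 2|f| = 41.4 cm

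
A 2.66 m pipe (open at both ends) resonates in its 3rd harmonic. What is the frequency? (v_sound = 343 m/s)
fₙ = nv/(2L) = 193.4 Hz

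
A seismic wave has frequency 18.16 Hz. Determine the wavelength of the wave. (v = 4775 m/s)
λ = v/f = 262.9 m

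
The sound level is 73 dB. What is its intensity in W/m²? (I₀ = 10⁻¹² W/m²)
I = I₀·10^(β/10) = 2.00 × 10⁻⁵ W/m²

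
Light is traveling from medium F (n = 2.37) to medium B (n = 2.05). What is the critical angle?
θc = arcsin(n₂/n₁) = 59.88°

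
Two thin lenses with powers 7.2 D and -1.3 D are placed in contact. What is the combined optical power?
P_total = P₁ + P₂ = 5.9 D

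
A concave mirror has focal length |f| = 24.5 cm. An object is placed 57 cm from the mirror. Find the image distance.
f = +24.5 cm (concave); 1/di = 1/f − 1/do → di = 42.97 cm (real image, in front of mirror)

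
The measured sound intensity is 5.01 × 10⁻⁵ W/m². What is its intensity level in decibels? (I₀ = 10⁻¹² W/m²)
β = 10·log₁₀(I/I₀) = 77 dB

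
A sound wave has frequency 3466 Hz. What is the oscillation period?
T = 1/f = 2.885 × 10⁻⁴ s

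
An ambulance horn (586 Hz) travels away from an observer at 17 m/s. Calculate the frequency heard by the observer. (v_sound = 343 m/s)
f_obs = f·v/(v + v_s) = 558.3 Hz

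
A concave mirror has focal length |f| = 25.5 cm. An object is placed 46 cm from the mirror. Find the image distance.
f = +25.5 cm (concave); 1/di = 1/f − 1/do → di = 57.22 cm (real image, in front of mirror)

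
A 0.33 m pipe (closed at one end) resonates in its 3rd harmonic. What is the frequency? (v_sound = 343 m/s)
fₙ = nv/(4L) = 779.5 Hz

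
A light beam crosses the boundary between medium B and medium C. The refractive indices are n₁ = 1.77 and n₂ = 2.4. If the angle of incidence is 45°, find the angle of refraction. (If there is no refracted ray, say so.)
sin θ₂ = (n₁/n₂)·sin θ₁ = 0.5215 → θ₂ = 31.43°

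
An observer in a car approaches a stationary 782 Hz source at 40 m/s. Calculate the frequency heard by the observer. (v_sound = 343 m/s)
f_obs = f·(v + v_o)/v = 873.2 Hz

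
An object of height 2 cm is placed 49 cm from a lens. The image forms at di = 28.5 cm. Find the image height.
hi = (-di/do) × ho = -1.163 cm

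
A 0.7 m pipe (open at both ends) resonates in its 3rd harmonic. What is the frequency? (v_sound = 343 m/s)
fₙ = nv/(2L) = 735 Hz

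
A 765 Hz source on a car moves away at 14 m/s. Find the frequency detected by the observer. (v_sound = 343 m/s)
f_obs = f·v/(v + v_s) = 735 Hz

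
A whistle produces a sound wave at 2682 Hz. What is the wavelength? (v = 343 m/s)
λ = v/f = 0.1279 m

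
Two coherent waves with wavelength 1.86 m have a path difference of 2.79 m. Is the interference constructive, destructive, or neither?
destructive — path difference = 1.5λ, an odd multiple of λ/2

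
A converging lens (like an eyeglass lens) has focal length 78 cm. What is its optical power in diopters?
P = 1/f = 1.282 D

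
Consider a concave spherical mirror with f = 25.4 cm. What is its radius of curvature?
R = 2|f| = 50.8 cm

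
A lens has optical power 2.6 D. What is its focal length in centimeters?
f = 1/P = 38.46 cm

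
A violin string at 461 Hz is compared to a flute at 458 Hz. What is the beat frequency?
3 Hz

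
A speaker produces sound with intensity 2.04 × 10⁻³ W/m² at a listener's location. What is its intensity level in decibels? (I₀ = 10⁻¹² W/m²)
β = 10·log₁₀(I/I₀) = 93.1 dB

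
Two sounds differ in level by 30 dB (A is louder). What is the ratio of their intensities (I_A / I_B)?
I_A/I_B = 10^(Δβ/10) = 1000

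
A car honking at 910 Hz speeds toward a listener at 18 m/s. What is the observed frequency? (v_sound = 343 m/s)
f_obs = f·v/(v − v_s) = 960.4 Hz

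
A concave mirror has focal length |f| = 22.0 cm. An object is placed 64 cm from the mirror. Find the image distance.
f = +22.0 cm (concave); 1/di = 1/f − 1/do → di = 33.52 cm (real image, in front of mirror)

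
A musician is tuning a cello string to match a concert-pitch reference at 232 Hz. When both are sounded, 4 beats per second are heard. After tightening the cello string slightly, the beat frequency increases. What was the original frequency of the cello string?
236 Hz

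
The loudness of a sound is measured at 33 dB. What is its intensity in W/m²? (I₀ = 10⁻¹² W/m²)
I = I₀·10^(β/10) = 2.00 × 10⁻⁹ W/m²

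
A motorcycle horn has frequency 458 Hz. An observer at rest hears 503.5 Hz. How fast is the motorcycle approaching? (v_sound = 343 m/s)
v_s = v·(1 − f/f_obs) = 31 m/s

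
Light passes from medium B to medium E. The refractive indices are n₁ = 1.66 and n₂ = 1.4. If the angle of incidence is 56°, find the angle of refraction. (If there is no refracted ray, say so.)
sin θ₂ = (n₁/n₂)·sin θ₁ = 0.983 → θ₂ = 79.42°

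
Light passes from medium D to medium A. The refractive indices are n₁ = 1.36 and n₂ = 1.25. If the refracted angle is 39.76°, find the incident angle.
sin θ₁ = (n₂/n₁)·sin θ₂ → θ₁ = 36°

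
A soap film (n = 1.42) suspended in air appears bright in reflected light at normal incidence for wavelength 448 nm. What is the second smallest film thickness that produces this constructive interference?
2nt = (m − ½)λ with m = 2 → t = (m − ½)λ/(2n) = 236.6 nm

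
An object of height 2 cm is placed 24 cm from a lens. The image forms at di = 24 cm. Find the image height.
hi = (-di/do) × ho = -2 cm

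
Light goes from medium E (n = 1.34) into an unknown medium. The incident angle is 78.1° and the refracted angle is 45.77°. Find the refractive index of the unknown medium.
n₂ = n₁·sin θ₁ / sin θ₂ = 1.83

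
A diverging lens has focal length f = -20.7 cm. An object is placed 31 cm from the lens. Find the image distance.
1/di = 1/f − 1/do → di = -12.41 cm (virtual image)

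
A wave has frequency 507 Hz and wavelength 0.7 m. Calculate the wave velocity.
v = fλ = 354.9 m/s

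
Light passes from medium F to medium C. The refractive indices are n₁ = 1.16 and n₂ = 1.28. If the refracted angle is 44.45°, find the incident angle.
sin θ₁ = (n₂/n₁)·sin θ₂ → θ₁ = 50.6°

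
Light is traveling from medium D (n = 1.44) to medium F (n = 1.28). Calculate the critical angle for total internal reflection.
θc = arcsin(n₂/n₁) = 62.73°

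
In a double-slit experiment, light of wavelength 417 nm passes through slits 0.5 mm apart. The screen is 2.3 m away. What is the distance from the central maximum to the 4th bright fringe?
y = mλL/d = 7.673 mm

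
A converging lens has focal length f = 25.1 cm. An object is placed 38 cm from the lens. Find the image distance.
1/di = 1/f − 1/do → di = 73.94 cm (real image)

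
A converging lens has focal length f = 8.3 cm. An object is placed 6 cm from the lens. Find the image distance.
1/di = 1/f − 1/do → di = -21.65 cm (virtual image)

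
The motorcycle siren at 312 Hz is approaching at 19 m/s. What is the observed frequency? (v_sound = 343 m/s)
f_obs = f·v/(v − v_s) = 330.3 Hz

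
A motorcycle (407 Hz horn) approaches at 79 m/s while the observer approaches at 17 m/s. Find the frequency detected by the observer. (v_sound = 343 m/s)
f_obs = f·(v + v_o)/(v − v_s) = 555 Hz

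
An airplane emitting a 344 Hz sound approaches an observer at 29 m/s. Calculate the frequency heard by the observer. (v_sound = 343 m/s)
f_obs = f·v/(v − v_s) = 375.8 Hz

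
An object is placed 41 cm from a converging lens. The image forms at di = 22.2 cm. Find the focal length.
1/f = 1/do + 1/di → f = 14.4 cm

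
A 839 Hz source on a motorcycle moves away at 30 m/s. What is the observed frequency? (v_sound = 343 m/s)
f_obs = f·v/(v + v_s) = 771.5 Hz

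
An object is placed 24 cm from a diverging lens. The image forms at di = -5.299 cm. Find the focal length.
1/f = 1/do + 1/di → f = -6.8 cm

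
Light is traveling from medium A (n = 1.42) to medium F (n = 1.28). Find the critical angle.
θc = arcsin(n₂/n₁) = 64.34°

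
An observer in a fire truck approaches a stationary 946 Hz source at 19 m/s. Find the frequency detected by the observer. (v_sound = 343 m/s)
f_obs = f·(v + v_o)/v = 998.4 Hz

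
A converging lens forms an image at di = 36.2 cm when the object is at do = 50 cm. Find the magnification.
M = −di/do = -0.724 (inverted image)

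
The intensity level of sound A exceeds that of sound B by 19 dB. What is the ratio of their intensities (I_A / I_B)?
I_A/I_B = 10^(Δβ/10) = 79.43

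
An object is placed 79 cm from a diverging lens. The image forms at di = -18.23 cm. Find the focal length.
1/f = 1/do + 1/di → f = -23.7 cm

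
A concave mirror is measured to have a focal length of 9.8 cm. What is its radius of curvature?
R = 2|f| = 19.6 cm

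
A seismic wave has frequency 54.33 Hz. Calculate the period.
T = 1/f = 0.01841 s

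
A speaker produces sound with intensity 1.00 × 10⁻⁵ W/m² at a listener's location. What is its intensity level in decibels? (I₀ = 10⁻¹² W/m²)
β = 10·log₁₀(I/I₀) = 70 dB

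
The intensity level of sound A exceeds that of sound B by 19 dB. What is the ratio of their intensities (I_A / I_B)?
I_A/I_B = 10^(Δβ/10) = 79.43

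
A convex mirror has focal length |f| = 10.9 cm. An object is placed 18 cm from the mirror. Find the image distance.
f = −10.9 cm (convex); 1/di = 1/f − 1/do → di = -6.789 cm (virtual image, behind mirror)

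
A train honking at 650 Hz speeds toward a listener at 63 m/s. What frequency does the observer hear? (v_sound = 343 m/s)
f_obs = f·v/(v − v_s) = 796.2 Hz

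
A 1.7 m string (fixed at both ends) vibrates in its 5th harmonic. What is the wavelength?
λₙ = 2L/n = 0.68 m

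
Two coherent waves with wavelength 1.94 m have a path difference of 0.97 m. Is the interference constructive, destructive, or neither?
destructive — path difference = 0.5λ, an odd multiple of λ/2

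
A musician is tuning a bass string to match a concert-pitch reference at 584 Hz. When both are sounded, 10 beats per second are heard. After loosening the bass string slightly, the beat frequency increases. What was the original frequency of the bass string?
574 Hz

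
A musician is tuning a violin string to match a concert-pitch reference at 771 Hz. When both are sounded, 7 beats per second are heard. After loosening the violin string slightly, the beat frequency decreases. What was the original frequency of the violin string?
778 Hz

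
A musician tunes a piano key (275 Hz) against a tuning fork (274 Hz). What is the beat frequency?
1 Hz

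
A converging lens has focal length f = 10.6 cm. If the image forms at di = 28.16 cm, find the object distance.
1/do = 1/f − 1/di → do = 17 cm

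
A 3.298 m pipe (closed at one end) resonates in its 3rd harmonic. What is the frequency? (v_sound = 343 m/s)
fₙ = nv/(4L) = 78 Hz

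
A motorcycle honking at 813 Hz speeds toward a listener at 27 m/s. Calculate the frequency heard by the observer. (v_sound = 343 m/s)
f_obs = f·v/(v − v_s) = 882.5 Hz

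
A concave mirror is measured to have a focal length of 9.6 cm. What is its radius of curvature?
R = 2|f| = 19.2 cm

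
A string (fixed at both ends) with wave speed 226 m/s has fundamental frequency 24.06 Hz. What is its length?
L = v/(2f₁) = 4.697 m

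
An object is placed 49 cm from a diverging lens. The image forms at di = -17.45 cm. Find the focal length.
1/f = 1/do + 1/di → f = -27.1 cm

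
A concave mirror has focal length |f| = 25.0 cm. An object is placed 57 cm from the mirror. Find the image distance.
f = +25.0 cm (concave); 1/di = 1/f − 1/do → di = 44.53 cm (real image, in front of mirror)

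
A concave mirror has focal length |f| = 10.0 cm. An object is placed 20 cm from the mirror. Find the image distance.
f = +10.0 cm (concave); 1/di = 1/f − 1/do → di = 20 cm (real image, in front of mirror)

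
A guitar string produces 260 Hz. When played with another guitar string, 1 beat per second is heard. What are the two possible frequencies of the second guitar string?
f₂ = 260 ± 1 Hz → 261 Hz or 259 Hz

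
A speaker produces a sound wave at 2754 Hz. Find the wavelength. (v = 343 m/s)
λ = v/f = 0.1245 m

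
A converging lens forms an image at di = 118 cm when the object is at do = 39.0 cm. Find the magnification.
M = −di/do = -3.026 (inverted image)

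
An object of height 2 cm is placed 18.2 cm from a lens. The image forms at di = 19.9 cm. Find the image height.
hi = (-di/do) × ho = -2.187 cm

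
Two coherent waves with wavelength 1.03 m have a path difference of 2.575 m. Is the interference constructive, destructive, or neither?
destructive — path difference = 2.5λ, an odd multiple of λ/2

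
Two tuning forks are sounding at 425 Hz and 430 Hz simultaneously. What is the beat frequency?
5 Hz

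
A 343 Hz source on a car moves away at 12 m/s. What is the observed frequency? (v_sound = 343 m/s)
f_obs = f·v/(v + v_s) = 331.4 Hz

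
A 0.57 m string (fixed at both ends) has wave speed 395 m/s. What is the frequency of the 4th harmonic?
fₙ = nv/(2L) = 1386 Hz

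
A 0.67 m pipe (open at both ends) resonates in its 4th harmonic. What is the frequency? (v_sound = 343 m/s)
fₙ = nv/(2L) = 1024 Hz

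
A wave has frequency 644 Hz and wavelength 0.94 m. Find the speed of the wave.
v = fλ = 605.4 m/s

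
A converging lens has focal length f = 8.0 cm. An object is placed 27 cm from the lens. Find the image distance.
1/di = 1/f − 1/do → di = 11.37 cm (real image)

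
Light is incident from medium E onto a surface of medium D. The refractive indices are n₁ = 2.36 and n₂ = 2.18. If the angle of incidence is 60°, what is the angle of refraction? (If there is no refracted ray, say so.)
sin θ₂ = (n₁/n₂)·sin θ₁ = 0.9375 → θ₂ = 69.64°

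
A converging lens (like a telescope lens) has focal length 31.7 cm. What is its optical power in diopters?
P = 1/f = 3.155 D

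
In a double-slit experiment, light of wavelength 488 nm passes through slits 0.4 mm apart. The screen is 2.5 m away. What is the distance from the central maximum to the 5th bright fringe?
y = mλL/d = 15.25 mm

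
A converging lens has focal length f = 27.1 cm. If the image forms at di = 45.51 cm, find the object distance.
1/do = 1/f − 1/di → do = 66.99 cm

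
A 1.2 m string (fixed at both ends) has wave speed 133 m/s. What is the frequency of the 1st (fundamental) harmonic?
fₙ = nv/(2L) = 55.42 Hz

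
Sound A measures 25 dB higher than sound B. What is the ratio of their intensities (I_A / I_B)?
I_A/I_B = 10^(Δβ/10) = 316.2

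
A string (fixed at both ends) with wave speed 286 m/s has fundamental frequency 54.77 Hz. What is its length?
L = v/(2f₁) = 2.611 m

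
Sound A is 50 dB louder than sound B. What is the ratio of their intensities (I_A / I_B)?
I_A/I_B = 10^(Δβ/10) = 100000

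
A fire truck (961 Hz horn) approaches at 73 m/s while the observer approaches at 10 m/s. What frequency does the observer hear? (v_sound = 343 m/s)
f_obs = f·(v + v_o)/(v − v_s) = 1256 Hz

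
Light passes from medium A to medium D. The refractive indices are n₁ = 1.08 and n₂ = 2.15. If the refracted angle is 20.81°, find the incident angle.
sin θ₁ = (n₂/n₁)·sin θ₂ → θ₁ = 45.01°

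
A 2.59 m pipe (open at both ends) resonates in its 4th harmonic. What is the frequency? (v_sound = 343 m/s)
fₙ = nv/(2L) = 264.9 Hz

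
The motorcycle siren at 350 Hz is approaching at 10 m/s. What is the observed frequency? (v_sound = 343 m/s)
f_obs = f·v/(v − v_s) = 360.5 Hz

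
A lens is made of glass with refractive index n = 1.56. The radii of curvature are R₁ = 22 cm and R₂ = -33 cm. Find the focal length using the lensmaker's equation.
1/f = (n − 1)(1/R₁ − 1/R₂) → f = 23.57 cm (converging lens)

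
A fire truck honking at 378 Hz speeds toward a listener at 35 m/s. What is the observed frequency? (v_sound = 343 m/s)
f_obs = f·v/(v − v_s) = 421 Hz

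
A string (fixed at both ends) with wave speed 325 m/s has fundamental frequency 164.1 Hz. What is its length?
L = v/(2f₁) = 0.9902 m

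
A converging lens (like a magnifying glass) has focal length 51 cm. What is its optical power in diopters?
P = 1/f = 1.961 D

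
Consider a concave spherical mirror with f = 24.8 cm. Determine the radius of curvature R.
R = 2|f| = 49.6 cm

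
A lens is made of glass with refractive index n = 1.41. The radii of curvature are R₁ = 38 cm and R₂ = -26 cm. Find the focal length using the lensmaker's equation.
1/f = (n − 1)(1/R₁ − 1/R₂) → f = 37.65 cm (converging lens)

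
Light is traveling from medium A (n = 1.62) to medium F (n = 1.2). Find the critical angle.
θc = arcsin(n₂/n₁) = 47.79°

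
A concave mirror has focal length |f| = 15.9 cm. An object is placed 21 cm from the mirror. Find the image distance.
f = +15.9 cm (concave); 1/di = 1/f − 1/do → di = 65.47 cm (real image, in front of mirror)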